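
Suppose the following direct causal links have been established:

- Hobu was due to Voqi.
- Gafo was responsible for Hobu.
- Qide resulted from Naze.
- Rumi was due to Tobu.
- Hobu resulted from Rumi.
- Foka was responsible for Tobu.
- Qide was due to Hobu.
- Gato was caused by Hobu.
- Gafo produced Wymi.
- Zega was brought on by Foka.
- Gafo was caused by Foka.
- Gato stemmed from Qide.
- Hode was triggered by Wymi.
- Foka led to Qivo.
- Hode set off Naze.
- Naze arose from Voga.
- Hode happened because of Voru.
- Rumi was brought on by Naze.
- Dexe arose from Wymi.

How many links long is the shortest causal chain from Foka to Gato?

Shortest chain: Foka → Gafo → Hobu → Gato.

3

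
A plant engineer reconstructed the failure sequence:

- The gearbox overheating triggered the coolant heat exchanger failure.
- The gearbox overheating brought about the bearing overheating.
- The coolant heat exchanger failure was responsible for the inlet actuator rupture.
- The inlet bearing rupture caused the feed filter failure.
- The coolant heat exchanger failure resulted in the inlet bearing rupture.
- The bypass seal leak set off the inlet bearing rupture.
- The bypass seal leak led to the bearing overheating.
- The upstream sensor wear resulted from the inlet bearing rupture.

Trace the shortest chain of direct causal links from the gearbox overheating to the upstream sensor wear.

the gearbox overheating → the coolant heat exchanger failure → the inlet bearing rupture → the upstream sensor wear

the gearbox overheating → the coolant heat exchanger failure
the coolant heat exchanger failure → the inlet bearing rupture
the inlet bearing rupture → the upstream sensor wear
Length: 3 steps.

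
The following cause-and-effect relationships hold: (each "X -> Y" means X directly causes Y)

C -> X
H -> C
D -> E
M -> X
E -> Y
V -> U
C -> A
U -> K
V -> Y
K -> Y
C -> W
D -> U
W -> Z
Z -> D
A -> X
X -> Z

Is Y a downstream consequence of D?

There is a causal chain: D → E → Y.

Yes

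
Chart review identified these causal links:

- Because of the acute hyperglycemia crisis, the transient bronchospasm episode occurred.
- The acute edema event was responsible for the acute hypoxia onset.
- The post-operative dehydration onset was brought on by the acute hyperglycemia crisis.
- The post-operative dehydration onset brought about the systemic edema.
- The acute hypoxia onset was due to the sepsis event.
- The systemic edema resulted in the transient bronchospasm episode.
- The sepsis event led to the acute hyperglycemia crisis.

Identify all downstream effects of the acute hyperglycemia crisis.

the post-operative dehydration onset, the systemic edema, the transient bronchospasm episode

Direct effects: the post-operative dehydration onset, the transient bronchospasm episode.
2 steps out: the systemic edema.
Not reachable from it: the sepsis event, the acute hypoxia onset, the acute edema event.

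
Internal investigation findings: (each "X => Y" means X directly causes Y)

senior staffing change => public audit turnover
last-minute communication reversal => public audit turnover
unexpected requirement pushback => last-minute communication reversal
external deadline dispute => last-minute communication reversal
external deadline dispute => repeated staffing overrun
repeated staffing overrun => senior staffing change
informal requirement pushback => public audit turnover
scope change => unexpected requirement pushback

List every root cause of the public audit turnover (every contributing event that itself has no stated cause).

Tracing upstream from the public audit turnover: the public audit turnover ← the last-minute communication reversal ← the external deadline dispute.
A separate upstream branch: the public audit turnover ← the last-minute communication reversal ← the unexpected requirement pushback ← the scope change.
A separate upstream branch: the public audit turnover ← the informal requirement pushback.
Each of those chain origins has no stated cause.

the external deadline dispute, the informal requirement pushback, the scope change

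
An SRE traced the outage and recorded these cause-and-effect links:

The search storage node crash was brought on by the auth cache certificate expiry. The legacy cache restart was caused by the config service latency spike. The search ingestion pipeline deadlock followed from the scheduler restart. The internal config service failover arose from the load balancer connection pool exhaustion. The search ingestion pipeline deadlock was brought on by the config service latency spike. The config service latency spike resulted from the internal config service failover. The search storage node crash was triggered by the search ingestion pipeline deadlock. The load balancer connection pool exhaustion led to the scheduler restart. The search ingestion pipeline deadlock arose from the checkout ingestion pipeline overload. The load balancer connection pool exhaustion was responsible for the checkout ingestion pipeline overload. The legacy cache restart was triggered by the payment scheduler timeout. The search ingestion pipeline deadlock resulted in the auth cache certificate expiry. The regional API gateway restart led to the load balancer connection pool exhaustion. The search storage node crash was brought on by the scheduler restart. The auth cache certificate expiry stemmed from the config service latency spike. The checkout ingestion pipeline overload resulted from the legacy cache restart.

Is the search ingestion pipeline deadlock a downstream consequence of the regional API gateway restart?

There is a causal chain: the regional API gateway restart → the load balancer connection pool exhaustion → the checkout ingestion pipeline overload → the search ingestion pipeline deadlock.

Yes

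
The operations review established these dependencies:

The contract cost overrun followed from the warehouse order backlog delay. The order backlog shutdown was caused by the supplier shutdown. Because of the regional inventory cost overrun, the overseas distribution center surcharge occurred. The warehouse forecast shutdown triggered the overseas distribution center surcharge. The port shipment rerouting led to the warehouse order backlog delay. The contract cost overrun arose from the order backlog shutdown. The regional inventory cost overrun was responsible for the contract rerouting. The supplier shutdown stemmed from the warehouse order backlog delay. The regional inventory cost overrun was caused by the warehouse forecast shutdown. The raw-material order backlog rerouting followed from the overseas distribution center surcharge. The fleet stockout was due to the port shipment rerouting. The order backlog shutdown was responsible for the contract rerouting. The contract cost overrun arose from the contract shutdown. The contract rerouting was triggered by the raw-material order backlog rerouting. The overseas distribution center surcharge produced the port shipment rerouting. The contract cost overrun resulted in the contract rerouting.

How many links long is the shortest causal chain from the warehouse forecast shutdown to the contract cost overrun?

Shortest chain: the warehouse forecast shutdown → the overseas distribution center surcharge → the port shipment rerouting → the warehouse order backlog delay → the contract cost overrun.

4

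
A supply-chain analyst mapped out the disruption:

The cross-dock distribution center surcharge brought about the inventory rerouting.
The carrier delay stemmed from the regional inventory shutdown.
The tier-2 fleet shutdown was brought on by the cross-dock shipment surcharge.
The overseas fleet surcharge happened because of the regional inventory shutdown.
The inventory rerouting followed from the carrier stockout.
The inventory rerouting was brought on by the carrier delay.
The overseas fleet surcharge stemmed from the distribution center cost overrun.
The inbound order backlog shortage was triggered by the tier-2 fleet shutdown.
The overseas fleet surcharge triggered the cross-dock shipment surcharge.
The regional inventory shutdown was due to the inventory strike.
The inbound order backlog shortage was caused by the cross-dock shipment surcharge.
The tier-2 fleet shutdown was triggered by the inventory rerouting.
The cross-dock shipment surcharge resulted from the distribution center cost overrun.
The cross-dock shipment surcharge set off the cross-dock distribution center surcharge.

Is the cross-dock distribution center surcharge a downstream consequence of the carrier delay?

The carrier delay leads to the inventory rerouting, the tier-2 fleet shutdown, the inbound order backlog shortage; the cross-dock distribution center surcharge is not among them.

No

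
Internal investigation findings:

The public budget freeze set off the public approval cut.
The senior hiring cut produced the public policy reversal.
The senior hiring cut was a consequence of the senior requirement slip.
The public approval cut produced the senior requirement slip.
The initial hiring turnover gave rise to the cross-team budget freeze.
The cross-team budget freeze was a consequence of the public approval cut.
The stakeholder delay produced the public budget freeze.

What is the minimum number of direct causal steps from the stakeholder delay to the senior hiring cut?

Shortest chain: the stakeholder delay → the public budget freeze → the public approval cut → the senior requirement slip → the senior hiring cut.

4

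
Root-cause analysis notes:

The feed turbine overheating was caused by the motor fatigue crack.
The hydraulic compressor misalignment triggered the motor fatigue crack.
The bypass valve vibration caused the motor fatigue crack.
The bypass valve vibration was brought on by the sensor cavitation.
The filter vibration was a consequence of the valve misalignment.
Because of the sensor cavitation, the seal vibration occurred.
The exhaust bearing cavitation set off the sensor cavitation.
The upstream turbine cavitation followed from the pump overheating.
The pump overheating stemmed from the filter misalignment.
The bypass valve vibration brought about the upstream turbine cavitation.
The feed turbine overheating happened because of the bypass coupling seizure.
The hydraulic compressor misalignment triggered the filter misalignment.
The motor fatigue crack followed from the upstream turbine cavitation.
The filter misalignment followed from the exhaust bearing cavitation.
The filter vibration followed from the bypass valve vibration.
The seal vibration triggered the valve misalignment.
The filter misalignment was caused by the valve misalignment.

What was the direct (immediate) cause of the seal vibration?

Upstream contributors include the exhaust bearing cavitation, but only the sensor cavitation feeds directly into the seal vibration.

the sensor cavitation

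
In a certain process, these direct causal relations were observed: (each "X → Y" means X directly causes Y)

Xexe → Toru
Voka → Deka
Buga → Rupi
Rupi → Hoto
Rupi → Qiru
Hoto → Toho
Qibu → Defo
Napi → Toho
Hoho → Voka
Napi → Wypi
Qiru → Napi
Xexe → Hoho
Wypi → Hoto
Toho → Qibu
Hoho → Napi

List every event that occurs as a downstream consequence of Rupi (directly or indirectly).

Defo, Hoto, Napi, Qibu, Qiru, Toho, Wypi

Direct effects: Qiru, Hoto.
2 steps out: Napi, Toho.
3 steps out: Wypi, Qibu.
4 steps out: Defo.
Not reachable from it: Xexe, Toru, Hoho, Buga, Voka, Deka.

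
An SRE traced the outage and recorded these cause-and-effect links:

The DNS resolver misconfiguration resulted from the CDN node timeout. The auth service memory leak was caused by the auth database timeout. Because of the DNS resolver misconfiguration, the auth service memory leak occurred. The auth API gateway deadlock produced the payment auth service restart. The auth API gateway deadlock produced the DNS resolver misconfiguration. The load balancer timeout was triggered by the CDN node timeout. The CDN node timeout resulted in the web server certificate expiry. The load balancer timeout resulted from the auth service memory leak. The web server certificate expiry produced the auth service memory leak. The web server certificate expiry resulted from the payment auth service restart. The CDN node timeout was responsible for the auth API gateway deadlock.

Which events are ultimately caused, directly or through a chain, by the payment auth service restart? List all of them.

Direct effects: the web server certificate expiry.
2 steps out: the auth service memory leak.
3 steps out: the load balancer timeout.
Not reachable from it: the CDN node timeout, the auth API gateway deadlock, the DNS resolver misconfiguration, the auth database timeout.

the auth service memory leak, the load balancer timeout, the web server certificate expiry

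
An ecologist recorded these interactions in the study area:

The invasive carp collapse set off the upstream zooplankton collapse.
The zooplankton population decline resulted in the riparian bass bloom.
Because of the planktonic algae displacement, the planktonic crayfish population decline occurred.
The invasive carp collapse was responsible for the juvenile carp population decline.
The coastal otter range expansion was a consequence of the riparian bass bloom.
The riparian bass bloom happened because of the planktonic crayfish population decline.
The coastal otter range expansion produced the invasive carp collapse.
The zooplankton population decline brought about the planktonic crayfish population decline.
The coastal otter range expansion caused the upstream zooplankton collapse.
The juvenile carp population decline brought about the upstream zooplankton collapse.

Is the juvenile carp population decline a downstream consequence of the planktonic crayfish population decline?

There is a causal chain: the planktonic crayfish population decline → the riparian bass bloom → the coastal otter range expansion → the invasive carp collapse → the juvenile carp population decline.

Yes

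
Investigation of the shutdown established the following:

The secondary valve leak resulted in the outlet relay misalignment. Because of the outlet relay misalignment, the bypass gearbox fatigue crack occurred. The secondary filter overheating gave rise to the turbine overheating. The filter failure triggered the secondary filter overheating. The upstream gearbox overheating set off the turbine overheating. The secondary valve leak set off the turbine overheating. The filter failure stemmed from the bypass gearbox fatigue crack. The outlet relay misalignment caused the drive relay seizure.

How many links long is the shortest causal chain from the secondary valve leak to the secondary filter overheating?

Shortest chain: the secondary valve leak → the outlet relay misalignment → the bypass gearbox fatigue crack → the filter failure → the secondary filter overheating.

4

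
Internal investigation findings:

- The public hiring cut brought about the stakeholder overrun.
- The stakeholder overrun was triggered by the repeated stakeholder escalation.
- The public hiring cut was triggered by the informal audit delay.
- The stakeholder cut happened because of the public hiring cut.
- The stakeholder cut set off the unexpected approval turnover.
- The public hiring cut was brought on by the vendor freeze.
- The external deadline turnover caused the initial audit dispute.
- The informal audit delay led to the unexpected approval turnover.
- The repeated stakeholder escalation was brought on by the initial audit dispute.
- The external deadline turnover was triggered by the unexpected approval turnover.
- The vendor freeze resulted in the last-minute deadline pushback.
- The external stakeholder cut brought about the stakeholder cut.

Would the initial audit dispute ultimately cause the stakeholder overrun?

There is a causal chain: the initial audit dispute → the repeated stakeholder escalation → the stakeholder overrun.

Yes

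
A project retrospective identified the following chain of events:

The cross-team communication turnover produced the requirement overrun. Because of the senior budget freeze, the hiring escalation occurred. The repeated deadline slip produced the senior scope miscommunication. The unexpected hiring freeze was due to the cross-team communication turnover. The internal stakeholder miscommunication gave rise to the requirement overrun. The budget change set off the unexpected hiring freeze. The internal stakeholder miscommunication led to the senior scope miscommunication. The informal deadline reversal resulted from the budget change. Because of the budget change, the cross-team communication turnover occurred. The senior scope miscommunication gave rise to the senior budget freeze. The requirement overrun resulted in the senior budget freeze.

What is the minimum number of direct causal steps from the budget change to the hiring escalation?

4

Shortest chain: the budget change → the cross-team communication turnover → the requirement overrun → the senior budget freeze → the hiring escalation.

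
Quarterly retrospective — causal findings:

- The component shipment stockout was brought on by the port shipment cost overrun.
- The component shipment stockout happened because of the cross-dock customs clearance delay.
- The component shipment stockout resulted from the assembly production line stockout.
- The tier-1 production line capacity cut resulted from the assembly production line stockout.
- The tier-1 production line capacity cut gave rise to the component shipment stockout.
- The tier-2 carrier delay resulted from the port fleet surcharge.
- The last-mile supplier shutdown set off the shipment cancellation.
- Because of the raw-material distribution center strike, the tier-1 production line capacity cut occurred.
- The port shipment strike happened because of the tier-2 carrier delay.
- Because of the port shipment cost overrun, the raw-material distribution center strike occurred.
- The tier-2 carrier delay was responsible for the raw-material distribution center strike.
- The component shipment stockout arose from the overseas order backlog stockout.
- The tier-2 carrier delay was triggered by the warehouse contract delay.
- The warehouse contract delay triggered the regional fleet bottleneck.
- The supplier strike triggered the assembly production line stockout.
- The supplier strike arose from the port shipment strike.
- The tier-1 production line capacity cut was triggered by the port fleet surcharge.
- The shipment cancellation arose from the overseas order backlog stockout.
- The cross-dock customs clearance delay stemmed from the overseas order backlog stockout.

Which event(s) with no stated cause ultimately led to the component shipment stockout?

Tracing upstream from the component shipment stockout: the component shipment stockout ← the overseas order backlog stockout.
A separate upstream branch: the component shipment stockout ← the tier-1 production line capacity cut ← the port fleet surcharge.
A separate upstream branch: the component shipment stockout ← the tier-1 production line capacity cut ← the raw-material distribution center strike ← the tier-2 carrier delay ← the warehouse contract delay.
A separate upstream branch: the component shipment stockout ← the port shipment cost overrun.
Each of those chain origins has no stated cause.

the overseas order backlog stockout, the port fleet surcharge, the port shipment cost overrun, the warehouse contract delay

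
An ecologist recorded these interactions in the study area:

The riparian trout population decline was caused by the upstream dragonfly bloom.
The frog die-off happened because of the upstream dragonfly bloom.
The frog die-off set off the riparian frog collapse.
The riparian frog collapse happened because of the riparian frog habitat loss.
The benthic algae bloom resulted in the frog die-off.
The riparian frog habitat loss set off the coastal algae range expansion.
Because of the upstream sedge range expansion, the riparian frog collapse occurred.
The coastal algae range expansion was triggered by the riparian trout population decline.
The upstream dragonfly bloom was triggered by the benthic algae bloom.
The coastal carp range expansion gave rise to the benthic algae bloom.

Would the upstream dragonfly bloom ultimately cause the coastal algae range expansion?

Yes

There is a causal chain: the upstream dragonfly bloom → the riparian trout population decline → the coastal algae range expansion.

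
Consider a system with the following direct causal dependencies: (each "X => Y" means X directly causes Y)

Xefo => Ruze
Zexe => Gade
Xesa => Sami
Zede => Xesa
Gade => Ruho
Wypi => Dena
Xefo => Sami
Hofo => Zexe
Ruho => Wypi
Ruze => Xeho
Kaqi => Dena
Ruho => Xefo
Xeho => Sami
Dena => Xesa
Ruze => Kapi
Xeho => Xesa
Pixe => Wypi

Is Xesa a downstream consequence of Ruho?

There is a causal chain: Ruho → Wypi → Dena → Xesa.

Yes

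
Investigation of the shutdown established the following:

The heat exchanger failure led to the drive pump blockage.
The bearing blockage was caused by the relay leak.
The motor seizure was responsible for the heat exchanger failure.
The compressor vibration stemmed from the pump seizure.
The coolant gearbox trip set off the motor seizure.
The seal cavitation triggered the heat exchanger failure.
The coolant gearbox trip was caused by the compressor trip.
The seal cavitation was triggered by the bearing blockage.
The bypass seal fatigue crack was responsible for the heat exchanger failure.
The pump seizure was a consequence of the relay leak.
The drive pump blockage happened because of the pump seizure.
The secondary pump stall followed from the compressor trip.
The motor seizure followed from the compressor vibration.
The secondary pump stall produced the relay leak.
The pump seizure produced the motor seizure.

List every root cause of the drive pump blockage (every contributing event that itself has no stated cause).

Tracing upstream from the drive pump blockage: the drive pump blockage ← the pump seizure ← the relay leak ← the secondary pump stall ← the compressor trip.
A separate upstream branch: the drive pump blockage ← the heat exchanger failure ← the bypass seal fatigue crack.
Each of those chain origins has no stated cause.

the bypass seal fatigue crack, the compressor trip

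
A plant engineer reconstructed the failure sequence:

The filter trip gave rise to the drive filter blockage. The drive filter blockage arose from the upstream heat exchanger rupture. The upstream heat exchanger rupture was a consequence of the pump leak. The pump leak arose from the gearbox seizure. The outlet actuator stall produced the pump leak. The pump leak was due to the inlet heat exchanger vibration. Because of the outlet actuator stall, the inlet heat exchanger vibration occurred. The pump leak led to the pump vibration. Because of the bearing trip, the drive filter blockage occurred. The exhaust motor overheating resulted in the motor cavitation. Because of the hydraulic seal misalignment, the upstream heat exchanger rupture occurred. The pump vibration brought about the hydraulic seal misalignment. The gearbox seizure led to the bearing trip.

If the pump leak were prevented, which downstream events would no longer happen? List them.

the hydraulic seal misalignment, the pump vibration, the upstream heat exchanger rupture

Downstream of the pump leak: the pump vibration, the hydraulic seal misalignment, the upstream heat exchanger rupture, the drive filter blockage.
Of those, still caused via another path: the drive filter blockage.
The remainder have no surviving cause.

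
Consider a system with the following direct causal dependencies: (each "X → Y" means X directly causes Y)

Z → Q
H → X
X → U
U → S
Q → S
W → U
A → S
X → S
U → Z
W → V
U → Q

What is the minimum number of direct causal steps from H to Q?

3

Shortest chain: H → X → U → Q.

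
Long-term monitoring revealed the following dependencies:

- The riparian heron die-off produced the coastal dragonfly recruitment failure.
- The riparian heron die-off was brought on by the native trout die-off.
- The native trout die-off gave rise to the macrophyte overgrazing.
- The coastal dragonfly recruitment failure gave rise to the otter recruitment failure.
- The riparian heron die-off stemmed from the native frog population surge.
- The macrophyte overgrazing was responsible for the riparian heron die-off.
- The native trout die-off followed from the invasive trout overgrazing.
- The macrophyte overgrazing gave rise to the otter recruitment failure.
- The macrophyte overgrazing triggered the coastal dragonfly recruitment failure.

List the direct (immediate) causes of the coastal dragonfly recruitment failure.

the macrophyte overgrazing, the riparian heron die-off

Upstream contributors include the native frog population surge, the invasive trout overgrazing, the native trout die-off, but only the macrophyte overgrazing, the riparian heron die-off feed directly into the coastal dragonfly recruitment failure.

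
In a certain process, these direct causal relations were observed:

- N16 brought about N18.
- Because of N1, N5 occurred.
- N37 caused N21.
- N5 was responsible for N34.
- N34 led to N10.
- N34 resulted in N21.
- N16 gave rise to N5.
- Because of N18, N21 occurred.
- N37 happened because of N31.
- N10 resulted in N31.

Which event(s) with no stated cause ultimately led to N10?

Tracing upstream from N10: N10 ← N34 ← N5 ← N16.
A separate upstream branch: N10 ← N34 ← N5 ← N1.
Each of those chain origins has no stated cause.

N1, N16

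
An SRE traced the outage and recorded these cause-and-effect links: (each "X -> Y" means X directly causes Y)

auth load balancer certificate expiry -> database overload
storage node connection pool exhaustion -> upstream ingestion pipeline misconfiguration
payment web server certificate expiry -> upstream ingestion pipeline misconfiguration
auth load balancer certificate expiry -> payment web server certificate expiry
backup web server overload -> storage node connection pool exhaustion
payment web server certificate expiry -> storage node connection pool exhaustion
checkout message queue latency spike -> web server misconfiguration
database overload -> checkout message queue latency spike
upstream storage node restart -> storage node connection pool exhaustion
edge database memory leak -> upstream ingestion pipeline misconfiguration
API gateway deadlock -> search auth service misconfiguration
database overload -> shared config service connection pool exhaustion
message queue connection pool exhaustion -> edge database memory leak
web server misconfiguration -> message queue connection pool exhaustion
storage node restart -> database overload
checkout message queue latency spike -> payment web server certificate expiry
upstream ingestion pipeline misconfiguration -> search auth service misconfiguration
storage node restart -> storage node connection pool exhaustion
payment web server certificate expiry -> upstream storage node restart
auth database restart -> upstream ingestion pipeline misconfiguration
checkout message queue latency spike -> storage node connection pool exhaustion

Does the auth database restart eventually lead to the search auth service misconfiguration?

There is a causal chain: the auth database restart → the upstream ingestion pipeline misconfiguration → the search auth service misconfiguration.

Yes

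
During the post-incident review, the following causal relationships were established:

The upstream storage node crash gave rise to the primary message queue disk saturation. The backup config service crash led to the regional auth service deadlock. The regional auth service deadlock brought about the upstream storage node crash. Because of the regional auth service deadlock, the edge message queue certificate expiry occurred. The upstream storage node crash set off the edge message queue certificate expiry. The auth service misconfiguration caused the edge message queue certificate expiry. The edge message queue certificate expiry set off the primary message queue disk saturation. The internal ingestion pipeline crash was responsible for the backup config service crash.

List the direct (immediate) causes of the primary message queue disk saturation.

Upstream contributors include the internal ingestion pipeline crash, the backup config service crash, the regional auth service deadlock, the auth service misconfiguration, but only the edge message queue certificate expiry, the upstream storage node crash feed directly into the primary message queue disk saturation.

the edge message queue certificate expiry, the upstream storage node crash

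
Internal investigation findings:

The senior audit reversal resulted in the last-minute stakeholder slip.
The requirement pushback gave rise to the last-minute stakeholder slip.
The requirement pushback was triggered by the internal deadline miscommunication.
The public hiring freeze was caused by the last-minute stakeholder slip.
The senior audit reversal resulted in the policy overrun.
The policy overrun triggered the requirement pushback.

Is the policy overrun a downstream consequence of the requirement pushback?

The requirement pushback leads to the last-minute stakeholder slip, the public hiring freeze; the policy overrun is not among them.

No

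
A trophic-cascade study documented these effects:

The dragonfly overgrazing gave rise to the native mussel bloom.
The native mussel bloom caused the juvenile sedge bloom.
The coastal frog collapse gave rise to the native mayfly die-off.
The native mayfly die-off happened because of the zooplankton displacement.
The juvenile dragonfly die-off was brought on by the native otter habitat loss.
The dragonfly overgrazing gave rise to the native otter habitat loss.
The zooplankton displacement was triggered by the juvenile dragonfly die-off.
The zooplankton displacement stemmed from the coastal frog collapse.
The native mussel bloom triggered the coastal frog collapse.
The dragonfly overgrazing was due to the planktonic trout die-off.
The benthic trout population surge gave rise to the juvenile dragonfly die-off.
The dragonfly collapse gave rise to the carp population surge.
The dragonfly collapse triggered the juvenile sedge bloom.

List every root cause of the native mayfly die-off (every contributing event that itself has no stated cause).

Tracing upstream from the native mayfly die-off: the native mayfly die-off ← the coastal frog collapse ← the native mussel bloom ← the dragonfly overgrazing ← the planktonic trout die-off.
A separate upstream branch: the native mayfly die-off ← the zooplankton displacement ← the juvenile dragonfly die-off ← the benthic trout population surge.
Each of those chain origins has no stated cause.

the benthic trout population surge, the planktonic trout die-off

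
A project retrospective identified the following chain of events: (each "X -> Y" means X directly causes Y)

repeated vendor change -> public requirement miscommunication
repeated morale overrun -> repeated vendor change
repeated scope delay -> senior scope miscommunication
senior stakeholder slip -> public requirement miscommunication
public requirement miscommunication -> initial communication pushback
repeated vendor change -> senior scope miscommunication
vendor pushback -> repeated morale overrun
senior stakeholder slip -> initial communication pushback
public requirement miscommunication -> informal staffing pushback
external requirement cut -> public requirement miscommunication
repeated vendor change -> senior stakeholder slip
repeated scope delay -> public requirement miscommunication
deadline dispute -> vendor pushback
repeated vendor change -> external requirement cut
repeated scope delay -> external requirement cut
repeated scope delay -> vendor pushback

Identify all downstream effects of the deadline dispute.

the external requirement cut, the informal staffing pushback, the initial communication pushback, the public requirement miscommunication, the repeated morale overrun, the repeated vendor change, the senior scope miscommunication, the senior stakeholder slip, the vendor pushback

Direct effects: the vendor pushback.
2 steps out: the repeated morale overrun.
3 steps out: the repeated vendor change.
4 steps out: the senior scope miscommunication, the senior stakeholder slip, the external requirement cut, the public requirement miscommunication.
5 steps out: the informal staffing pushback, the initial communication pushback.
Not reachable from it: the repeated scope delay.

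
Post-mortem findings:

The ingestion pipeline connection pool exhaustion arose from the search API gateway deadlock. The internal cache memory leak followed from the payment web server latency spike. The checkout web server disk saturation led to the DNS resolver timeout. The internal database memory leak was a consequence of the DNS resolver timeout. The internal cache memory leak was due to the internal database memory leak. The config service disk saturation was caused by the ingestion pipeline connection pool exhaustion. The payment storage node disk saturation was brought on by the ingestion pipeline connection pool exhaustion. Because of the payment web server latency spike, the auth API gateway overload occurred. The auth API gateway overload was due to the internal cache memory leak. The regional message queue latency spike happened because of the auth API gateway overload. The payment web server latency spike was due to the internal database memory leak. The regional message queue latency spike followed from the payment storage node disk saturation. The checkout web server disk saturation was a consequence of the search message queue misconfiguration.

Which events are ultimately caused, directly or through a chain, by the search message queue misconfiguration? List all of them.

Direct effects: the checkout web server disk saturation.
2 steps out: the DNS resolver timeout.
3 steps out: the internal database memory leak.
4 steps out: the payment web server latency spike, the internal cache memory leak.
5 steps out: the auth API gateway overload.
6 steps out: the regional message queue latency spike.
Not reachable from it: the search API gateway deadlock, the ingestion pipeline connection pool exhaustion, the config service disk saturation, the payment storage node disk saturation.

the DNS resolver timeout, the auth API gateway overload, the checkout web server disk saturation, the internal cache memory leak, the internal database memory leak, the payment web server latency spike, the regional message queue latency spike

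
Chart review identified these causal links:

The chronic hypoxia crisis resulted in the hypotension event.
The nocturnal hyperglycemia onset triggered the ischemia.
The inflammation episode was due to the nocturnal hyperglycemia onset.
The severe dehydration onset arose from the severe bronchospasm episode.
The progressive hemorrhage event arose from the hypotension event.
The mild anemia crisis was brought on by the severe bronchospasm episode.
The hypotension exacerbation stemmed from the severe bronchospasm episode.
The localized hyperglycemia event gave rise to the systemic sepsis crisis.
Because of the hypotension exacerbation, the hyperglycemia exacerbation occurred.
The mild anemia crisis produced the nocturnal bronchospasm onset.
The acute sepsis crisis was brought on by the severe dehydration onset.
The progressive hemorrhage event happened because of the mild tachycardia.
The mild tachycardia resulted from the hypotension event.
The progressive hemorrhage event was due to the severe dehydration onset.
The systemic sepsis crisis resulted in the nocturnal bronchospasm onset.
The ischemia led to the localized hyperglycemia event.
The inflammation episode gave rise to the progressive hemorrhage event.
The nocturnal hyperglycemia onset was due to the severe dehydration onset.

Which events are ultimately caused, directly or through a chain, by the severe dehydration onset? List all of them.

Direct effects: the acute sepsis crisis, the nocturnal hyperglycemia onset, the progressive hemorrhage event.
2 steps out: the ischemia, the inflammation episode.
3 steps out: the localized hyperglycemia event.
4 steps out: the systemic sepsis crisis.
5 steps out: the nocturnal bronchospasm onset.
Not reachable from it: the severe bronchospasm episode, the chronic hypoxia crisis, the hypotension exacerbation, the mild anemia crisis, the hyperglycemia exacerbation, the hypotension event, the mild tachycardia.

the acute sepsis crisis, the inflammation episode, the ischemia, the localized hyperglycemia event, the nocturnal bronchospasm onset, the nocturnal hyperglycemia onset, the progressive hemorrhage event, the systemic sepsis crisis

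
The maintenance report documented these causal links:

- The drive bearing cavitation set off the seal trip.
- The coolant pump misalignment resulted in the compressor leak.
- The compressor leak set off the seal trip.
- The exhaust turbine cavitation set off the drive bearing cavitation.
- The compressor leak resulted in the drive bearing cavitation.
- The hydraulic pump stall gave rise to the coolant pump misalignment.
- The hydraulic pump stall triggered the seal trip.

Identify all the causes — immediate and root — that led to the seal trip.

the compressor leak, the coolant pump misalignment, the drive bearing cavitation, the exhaust turbine cavitation, the hydraulic pump stall

Immediate causes of the seal trip: the hydraulic pump stall, the compressor leak, the drive bearing cavitation.
Further upstream: the coolant pump misalignment, the exhaust turbine cavitation.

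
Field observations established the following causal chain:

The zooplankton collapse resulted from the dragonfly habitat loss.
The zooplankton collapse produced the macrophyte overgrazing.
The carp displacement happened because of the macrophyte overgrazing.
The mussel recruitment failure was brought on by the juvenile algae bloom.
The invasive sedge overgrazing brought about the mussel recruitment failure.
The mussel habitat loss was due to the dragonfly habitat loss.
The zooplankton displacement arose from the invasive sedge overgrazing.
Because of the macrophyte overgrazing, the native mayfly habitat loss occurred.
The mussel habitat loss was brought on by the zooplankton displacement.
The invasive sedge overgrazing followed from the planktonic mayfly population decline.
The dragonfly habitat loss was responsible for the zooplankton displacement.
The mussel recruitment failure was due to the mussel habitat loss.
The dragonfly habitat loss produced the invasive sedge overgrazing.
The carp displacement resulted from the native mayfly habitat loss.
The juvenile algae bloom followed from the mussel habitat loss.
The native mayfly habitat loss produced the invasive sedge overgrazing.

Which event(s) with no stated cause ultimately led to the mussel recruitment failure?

Tracing upstream from the mussel recruitment failure: the mussel recruitment failure ← the invasive sedge overgrazing ← the dragonfly habitat loss.
A separate upstream branch: the mussel recruitment failure ← the invasive sedge overgrazing ← the planktonic mayfly population decline.
Each of those chain origins has no stated cause.

the dragonfly habitat loss, the planktonic mayfly population decline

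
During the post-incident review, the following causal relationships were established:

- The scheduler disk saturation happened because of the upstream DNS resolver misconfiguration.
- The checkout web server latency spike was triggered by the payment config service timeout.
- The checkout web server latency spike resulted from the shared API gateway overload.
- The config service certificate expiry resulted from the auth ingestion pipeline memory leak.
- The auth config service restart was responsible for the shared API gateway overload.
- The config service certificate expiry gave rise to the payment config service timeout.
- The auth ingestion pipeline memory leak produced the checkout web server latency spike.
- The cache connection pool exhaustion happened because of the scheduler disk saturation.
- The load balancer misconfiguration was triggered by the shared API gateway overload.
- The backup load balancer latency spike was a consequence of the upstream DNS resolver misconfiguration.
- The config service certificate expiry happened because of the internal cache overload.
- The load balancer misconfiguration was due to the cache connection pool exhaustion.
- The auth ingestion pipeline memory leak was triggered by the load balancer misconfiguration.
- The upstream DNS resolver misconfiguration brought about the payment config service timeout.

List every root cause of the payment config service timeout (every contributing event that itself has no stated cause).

Tracing upstream from the payment config service timeout: the payment config service timeout ← the upstream DNS resolver misconfiguration.
A separate upstream branch: the payment config service timeout ← the config service certificate expiry ← the auth ingestion pipeline memory leak ← the load balancer misconfiguration ← the shared API gateway overload ← the auth config service restart.
A separate upstream branch: the payment config service timeout ← the config service certificate expiry ← the internal cache overload.
Each of those chain origins has no stated cause.

the auth config service restart, the internal cache overload, the upstream DNS resolver misconfiguration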